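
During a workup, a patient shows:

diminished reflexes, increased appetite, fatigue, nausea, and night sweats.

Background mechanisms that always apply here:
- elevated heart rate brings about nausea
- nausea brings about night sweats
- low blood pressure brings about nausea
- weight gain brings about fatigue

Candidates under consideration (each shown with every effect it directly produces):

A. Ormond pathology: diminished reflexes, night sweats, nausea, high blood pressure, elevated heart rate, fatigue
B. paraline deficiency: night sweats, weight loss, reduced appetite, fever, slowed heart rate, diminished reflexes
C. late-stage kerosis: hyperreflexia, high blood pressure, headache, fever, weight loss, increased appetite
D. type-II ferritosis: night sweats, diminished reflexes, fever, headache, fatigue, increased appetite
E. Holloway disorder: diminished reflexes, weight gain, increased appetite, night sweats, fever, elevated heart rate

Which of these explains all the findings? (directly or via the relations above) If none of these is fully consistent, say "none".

Checking each candidate against the observations:
(A) Ormond pathology — diminished reflexes match; increased appetite miss; fatigue match; nausea match; night sweats match
(B) paraline deficiency — fails on increased appetite, fatigue, nausea (predicts reduced appetite, not increased appetite)
(C) late-stage kerosis — fails on diminished reflexes, fatigue, nausea, night sweats (predicts hyperreflexia, not diminished reflexes)
(D) type-II ferritosis — diminished reflexes match; increased appetite match; fatigue match; nausea miss; night sweats match
(E) Holloway disorder — diminished reflexes match; increased appetite match; fatigue match (via weight gain → fatigue); nausea match (via elevated heart rate → nausea); night sweats match
(E) is the only candidate with no mismatches.

E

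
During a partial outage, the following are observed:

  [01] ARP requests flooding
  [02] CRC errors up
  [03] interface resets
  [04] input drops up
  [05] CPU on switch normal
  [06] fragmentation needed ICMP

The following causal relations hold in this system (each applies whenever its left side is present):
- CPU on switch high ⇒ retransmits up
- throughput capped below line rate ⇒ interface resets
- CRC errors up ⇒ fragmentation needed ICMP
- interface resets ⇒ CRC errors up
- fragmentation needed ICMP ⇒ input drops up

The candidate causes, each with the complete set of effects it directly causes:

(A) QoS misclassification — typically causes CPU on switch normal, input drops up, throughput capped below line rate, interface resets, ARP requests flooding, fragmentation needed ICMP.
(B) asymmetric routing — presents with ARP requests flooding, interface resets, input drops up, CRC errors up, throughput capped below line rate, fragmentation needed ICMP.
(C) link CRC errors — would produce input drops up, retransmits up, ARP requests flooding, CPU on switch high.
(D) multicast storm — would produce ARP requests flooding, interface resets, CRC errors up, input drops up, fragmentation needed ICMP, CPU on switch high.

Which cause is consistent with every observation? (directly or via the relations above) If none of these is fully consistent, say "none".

For each candidate, compare predicted effects to what was observed:
(A) QoS misclassification — ARP requests flooding yes; CRC errors up yes (through interface resets → CRC errors up); interface resets yes; input drops up yes; CPU on switch normal yes; fragmentation needed ICMP yes
(B) asymmetric routing — ARP requests flooding yes; CRC errors up yes; interface resets yes; input drops up yes; CPU on switch normal NO; fragmentation needed ICMP yes
(C) link CRC errors — fails on CRC errors up, interface resets, CPU on switch normal, fragmentation needed ICMP (predicts CPU on switch high, not CPU on switch normal)
(D) multicast storm — ARP requests flooding yes; CRC errors up yes; interface resets yes; input drops up yes; CPU on switch normal NO; fragmentation needed ICMP yes
(A) is the only candidate with no mismatches.

A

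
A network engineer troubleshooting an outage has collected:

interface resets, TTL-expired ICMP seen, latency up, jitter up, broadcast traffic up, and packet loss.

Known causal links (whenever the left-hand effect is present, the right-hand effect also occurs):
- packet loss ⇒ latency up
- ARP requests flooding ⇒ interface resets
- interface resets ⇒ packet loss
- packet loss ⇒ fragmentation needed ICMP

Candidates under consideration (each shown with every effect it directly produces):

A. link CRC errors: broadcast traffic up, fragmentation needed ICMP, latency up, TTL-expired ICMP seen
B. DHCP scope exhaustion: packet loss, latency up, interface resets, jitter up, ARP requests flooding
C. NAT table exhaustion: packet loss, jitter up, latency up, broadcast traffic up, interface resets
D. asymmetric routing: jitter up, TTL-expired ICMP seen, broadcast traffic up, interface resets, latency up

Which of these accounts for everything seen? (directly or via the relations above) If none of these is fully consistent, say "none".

D

Checking each candidate against the observations:
(A) link CRC errors — interface resets miss; TTL-expired ICMP seen match; latency up match; jitter up miss; broadcast traffic up match; packet loss miss
(B) DHCP scope exhaustion — interface resets match; TTL-expired ICMP seen miss; latency up match; jitter up match; broadcast traffic up miss; packet loss match
(C) NAT table exhaustion — does not account for TTL-expired ICMP seen
(D) asymmetric routing — accounts for every observation (packet loss by interface resets → packet loss)
Only (D) is consistent with every observation.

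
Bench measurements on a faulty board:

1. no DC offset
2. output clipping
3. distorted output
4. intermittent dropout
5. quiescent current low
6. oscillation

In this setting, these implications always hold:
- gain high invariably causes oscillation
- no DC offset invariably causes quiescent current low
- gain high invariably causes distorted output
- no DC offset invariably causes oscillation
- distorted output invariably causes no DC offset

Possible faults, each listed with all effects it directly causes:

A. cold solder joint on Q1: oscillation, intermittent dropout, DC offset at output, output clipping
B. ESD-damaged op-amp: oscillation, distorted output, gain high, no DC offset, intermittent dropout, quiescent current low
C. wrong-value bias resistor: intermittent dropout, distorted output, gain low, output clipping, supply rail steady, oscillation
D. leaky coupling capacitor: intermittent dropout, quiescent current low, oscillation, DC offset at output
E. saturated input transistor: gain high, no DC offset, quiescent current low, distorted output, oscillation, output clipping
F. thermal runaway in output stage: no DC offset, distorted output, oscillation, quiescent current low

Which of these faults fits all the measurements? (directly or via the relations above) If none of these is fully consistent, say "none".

For each candidate, compare predicted effects to what was observed:
(A) cold solder joint on Q1 — no DC offset -; output clipping +; distorted output -; intermittent dropout +; quiescent current low -; oscillation +
(B) ESD-damaged op-amp — does not account for output clipping
(C) wrong-value bias resistor — no DC offset + (by distorted output → no DC offset); output clipping +; distorted output +; intermittent dropout +; quiescent current low + (by distorted output → no DC offset → quiescent current low); oscillation +
(D) leaky coupling capacitor — fails on no DC offset, output clipping, distorted output (predicts DC offset at output, not no DC offset)
(E) saturated input transistor — no DC offset +; output clipping +; distorted output +; intermittent dropout -; quiescent current low +; oscillation +
(F) thermal runaway in output stage — does not account for output clipping, intermittent dropout
Only (C) is consistent with every observation.

C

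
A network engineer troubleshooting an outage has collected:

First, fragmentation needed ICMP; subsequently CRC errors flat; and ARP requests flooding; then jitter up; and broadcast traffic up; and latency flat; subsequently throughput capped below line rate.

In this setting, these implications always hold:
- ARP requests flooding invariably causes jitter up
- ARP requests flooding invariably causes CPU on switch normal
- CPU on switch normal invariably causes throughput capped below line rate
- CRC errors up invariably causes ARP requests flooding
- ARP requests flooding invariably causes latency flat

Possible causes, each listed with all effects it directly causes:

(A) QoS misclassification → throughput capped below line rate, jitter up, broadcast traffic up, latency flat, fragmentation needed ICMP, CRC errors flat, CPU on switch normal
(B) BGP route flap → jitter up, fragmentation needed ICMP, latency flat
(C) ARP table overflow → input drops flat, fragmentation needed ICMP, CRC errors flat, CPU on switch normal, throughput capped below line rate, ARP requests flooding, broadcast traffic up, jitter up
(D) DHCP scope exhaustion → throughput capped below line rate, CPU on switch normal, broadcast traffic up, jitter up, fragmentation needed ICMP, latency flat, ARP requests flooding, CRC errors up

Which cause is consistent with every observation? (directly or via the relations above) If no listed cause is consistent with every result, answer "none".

C

Checking each candidate against the observations:
(A) QoS misclassification — fragmentation needed ICMP match; CRC errors flat match; ARP requests flooding miss; jitter up match; broadcast traffic up match; latency flat match; throughput capped below line rate match
(B) BGP route flap — does not account for CRC errors flat, ARP requests flooding, broadcast traffic up, throughput capped below line rate
(C) ARP table overflow — fragmentation needed ICMP match; CRC errors flat match; ARP requests flooding match; jitter up match; broadcast traffic up match; latency flat match (by ARP requests flooding → latency flat); throughput capped below line rate match
(D) DHCP scope exhaustion — fails on CRC errors flat (predicts CRC errors up, not CRC errors flat)
(C) alone accounts for all the evidence.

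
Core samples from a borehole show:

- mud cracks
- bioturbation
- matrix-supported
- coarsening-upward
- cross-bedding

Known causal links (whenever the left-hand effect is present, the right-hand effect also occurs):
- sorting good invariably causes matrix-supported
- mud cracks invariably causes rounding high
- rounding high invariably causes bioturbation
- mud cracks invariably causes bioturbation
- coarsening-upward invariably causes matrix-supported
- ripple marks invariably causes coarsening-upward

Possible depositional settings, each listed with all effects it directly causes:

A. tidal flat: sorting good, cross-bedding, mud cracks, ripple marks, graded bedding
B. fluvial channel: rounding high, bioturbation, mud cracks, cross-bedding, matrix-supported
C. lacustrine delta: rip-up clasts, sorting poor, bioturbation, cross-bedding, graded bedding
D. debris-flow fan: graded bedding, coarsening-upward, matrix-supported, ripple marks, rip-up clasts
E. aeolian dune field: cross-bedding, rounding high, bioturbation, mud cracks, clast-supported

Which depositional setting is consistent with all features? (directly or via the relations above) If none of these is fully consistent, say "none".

For each candidate, compare predicted effects to what was observed:
(A) tidal flat — accounts for every observation (bioturbation via mud cracks → bioturbation)
(B) fluvial channel — mud cracks yes; bioturbation yes; matrix-supported yes; coarsening-upward NO; cross-bedding yes
(C) lacustrine delta — does not account for mud cracks, matrix-supported, coarsening-upward
(D) debris-flow fan — does not account for mud cracks, bioturbation, cross-bedding
(E) aeolian dune field — mud cracks yes; bioturbation yes; matrix-supported NO; coarsening-upward NO; cross-bedding yes
(A) alone accounts for all the evidence.

A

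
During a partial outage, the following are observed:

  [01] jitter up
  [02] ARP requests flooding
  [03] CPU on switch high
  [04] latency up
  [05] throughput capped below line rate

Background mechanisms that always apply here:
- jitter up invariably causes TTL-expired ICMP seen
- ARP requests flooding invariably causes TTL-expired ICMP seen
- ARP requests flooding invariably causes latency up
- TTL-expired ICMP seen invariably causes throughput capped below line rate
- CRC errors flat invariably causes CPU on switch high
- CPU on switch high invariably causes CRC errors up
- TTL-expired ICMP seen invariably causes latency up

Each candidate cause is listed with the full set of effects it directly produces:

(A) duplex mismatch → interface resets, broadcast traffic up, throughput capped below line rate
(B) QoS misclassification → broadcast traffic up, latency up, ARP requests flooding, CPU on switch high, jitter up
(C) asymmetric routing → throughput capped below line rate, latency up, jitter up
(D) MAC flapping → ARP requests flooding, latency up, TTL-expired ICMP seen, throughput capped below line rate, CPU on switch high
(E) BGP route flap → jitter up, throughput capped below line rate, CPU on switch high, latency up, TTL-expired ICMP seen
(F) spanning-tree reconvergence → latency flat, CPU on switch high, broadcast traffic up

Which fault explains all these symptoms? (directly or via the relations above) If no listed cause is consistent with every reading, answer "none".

Testing each hypothesis:
(A) duplex mismatch — jitter up NO; ARP requests flooding NO; CPU on switch high NO; latency up NO; throughput capped below line rate yes
(B) QoS misclassification — accounts for every observation (throughput capped below line rate by jitter up → TTL-expired ICMP seen → throughput capped below line rate)
(C) asymmetric routing — jitter up yes; ARP requests flooding NO; CPU on switch high NO; latency up yes; throughput capped below line rate yes
(D) MAC flapping — jitter up NO; ARP requests flooding yes; CPU on switch high yes; latency up yes; throughput capped below line rate yes
(E) BGP route flap — jitter up yes; ARP requests flooding NO; CPU on switch high yes; latency up yes; throughput capped below line rate yes
(F) spanning-tree reconvergence — fails on jitter up, ARP requests flooding, latency up, throughput capped below line rate (predicts latency flat, not latency up)
Only (B) is consistent with every observation.

B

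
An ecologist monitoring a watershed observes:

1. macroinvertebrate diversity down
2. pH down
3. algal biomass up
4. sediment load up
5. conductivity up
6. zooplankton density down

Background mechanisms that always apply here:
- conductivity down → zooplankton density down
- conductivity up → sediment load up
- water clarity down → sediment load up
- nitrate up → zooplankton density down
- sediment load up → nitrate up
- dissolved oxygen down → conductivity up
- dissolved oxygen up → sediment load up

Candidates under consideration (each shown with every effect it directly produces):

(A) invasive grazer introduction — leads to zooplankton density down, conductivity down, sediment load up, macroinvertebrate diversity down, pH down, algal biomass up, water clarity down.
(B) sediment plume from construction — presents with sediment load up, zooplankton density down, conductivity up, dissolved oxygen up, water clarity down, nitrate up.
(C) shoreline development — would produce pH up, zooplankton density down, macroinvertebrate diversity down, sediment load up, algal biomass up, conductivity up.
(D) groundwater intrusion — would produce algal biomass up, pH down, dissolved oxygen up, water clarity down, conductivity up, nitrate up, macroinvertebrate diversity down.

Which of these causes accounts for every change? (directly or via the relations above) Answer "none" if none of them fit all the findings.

Checking each candidate against the observations:
(A) invasive grazer introduction — fails on conductivity up (predicts conductivity down, not conductivity up)
(B) sediment plume from construction — macroinvertebrate diversity down NO; pH down NO; algal biomass up NO; sediment load up yes; conductivity up yes; zooplankton density down yes
(C) shoreline development — macroinvertebrate diversity down yes; pH down NO; algal biomass up yes; sediment load up yes; conductivity up yes; zooplankton density down yes
(D) groundwater intrusion — accounts for every observation (sediment load up through water clarity down → sediment load up)
(D) is the only candidate with no mismatches.

D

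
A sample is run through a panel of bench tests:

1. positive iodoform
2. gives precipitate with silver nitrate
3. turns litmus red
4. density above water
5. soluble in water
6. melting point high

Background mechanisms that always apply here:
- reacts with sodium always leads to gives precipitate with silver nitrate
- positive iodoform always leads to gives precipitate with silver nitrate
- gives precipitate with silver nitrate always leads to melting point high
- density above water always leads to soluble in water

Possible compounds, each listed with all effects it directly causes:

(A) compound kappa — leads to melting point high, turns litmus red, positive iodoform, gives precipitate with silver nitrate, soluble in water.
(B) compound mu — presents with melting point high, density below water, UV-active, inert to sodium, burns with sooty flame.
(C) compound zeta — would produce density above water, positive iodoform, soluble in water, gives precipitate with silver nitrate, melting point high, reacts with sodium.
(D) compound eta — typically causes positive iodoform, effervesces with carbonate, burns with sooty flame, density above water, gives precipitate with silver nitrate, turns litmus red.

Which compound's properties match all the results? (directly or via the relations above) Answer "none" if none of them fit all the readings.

Checking each candidate against the observations:
(A) compound kappa — does not account for density above water
(B) compound mu — fails on positive iodoform, gives precipitate with silver nitrate, turns litmus red, density above water, soluble in water (predicts density below water, not density above water)
(C) compound zeta — does not account for turns litmus red
(D) compound eta — accounts for every observation (soluble in water through density above water → soluble in water)
(D) is the only candidate with no mismatches.

D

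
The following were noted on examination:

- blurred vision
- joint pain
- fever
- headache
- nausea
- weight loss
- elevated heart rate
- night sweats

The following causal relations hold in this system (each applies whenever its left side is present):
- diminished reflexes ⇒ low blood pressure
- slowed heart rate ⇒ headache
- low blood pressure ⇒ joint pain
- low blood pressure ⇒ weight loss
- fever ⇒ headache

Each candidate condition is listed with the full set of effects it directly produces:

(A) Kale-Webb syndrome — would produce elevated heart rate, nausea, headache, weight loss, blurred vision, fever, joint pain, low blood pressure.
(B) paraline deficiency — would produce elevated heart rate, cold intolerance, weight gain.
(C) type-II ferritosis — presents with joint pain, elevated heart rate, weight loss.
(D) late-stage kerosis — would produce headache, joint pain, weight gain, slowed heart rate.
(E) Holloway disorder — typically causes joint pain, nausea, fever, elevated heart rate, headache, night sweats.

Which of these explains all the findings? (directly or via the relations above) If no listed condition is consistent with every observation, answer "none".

none

Per-candidate check:
(A) Kale-Webb syndrome — does not account for night sweats
(B) paraline deficiency — blurred vision miss; joint pain miss; fever miss; headache miss; nausea miss; weight loss miss; elevated heart rate match; night sweats miss
(C) type-II ferritosis — does not account for blurred vision, fever, headache, nausea, night sweats
(D) late-stage kerosis — fails on blurred vision, fever, nausea, weight loss, elevated heart rate, night sweats (predicts weight gain, not weight loss; predicts slowed heart rate, not elevated heart rate)
(E) Holloway disorder — does not account for blurred vision, weight loss
Every candidate fails on at least one observation.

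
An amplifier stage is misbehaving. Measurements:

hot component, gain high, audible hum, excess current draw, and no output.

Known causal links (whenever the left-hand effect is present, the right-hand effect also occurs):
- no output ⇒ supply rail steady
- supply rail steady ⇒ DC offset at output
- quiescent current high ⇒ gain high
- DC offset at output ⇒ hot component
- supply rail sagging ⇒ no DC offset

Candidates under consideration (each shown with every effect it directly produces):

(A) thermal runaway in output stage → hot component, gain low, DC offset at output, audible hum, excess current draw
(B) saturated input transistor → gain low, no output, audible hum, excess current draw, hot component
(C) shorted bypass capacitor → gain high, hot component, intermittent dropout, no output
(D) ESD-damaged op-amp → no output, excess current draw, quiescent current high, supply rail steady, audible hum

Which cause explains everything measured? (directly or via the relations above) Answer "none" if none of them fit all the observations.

Per-candidate check:
(A) thermal runaway in output stage — fails on gain high, no output (predicts gain low, not gain high)
(B) saturated input transistor — fails on gain high (predicts gain low, not gain high)
(C) shorted bypass capacitor — hot component ✓; gain high ✓; audible hum ✗; excess current draw ✗; no output ✓
(D) ESD-damaged op-amp — hot component ✓ (via supply rail steady → DC offset at output → hot component); gain high ✓ (via quiescent current high → gain high); audible hum ✓; excess current draw ✓; no output ✓
(D) alone accounts for all the evidence.

D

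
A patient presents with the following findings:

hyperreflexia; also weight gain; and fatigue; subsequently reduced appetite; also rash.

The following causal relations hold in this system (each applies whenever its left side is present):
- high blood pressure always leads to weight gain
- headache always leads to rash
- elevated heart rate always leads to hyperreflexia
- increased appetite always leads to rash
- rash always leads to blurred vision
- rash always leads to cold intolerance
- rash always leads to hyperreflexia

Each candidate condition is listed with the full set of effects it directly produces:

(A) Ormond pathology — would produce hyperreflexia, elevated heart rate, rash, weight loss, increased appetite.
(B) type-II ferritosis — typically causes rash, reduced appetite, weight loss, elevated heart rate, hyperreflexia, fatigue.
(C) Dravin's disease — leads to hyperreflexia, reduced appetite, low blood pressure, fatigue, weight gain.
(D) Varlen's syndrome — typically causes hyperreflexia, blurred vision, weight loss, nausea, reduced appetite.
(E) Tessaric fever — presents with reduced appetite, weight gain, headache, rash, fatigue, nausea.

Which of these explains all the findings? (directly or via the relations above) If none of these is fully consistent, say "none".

Checking each candidate against the observations:
(A) Ormond pathology — fails on weight gain, fatigue, reduced appetite (predicts weight loss, not weight gain; predicts increased appetite, not reduced appetite)
(B) type-II ferritosis — fails on weight gain (predicts weight loss, not weight gain)
(C) Dravin's disease — hyperreflexia yes; weight gain yes; fatigue yes; reduced appetite yes; rash NO
(D) Varlen's syndrome — hyperreflexia yes; weight gain NO; fatigue NO; reduced appetite yes; rash NO
(E) Tessaric fever — accounts for every observation (hyperreflexia via rash → hyperreflexia)
(E) is the only candidate with no mismatches.

E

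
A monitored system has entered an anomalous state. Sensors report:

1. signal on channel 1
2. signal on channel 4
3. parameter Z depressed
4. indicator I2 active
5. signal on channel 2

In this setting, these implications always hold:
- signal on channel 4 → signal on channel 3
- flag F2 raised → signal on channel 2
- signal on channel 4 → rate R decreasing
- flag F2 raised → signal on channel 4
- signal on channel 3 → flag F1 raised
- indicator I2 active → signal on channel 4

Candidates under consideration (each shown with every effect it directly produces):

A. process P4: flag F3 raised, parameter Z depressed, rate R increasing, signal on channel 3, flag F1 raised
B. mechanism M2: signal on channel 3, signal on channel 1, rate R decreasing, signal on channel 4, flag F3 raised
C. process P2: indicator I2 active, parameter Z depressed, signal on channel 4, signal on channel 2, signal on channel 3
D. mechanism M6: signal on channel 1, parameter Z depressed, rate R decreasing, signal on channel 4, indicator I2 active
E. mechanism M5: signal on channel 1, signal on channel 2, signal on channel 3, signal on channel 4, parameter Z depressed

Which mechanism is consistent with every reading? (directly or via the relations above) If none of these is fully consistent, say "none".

none

Checking each candidate against the observations:
(A) process P4 — signal on channel 1 miss; signal on channel 4 miss; parameter Z depressed match; indicator I2 active miss; signal on channel 2 miss
(B) mechanism M2 — signal on channel 1 match; signal on channel 4 match; parameter Z depressed miss; indicator I2 active miss; signal on channel 2 miss
(C) process P2 — signal on channel 1 miss; signal on channel 4 match; parameter Z depressed match; indicator I2 active match; signal on channel 2 match
(D) mechanism M6 — signal on channel 1 match; signal on channel 4 match; parameter Z depressed match; indicator I2 active match; signal on channel 2 miss
(E) mechanism M5 — signal on channel 1 match; signal on channel 4 match; parameter Z depressed match; indicator I2 active miss; signal on channel 2 match
None of the listed candidates fits everything.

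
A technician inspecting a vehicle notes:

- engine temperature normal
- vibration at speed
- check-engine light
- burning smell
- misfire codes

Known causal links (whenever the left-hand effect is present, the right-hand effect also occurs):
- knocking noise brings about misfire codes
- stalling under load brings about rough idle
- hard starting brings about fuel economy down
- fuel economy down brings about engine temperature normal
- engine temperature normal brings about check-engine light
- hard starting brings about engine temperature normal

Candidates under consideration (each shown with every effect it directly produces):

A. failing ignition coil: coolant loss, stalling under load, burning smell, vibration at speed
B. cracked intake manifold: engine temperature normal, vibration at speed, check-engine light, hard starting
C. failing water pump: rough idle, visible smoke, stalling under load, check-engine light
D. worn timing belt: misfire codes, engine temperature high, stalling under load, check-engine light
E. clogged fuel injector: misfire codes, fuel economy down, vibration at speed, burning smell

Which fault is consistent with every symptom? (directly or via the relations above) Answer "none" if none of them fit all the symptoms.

For each candidate, compare predicted effects to what was observed:
(A) failing ignition coil — does not account for engine temperature normal, check-engine light, misfire codes
(B) cracked intake manifold — engine temperature normal ✓; vibration at speed ✓; check-engine light ✓; burning smell ✗; misfire codes ✗
(C) failing water pump — does not account for engine temperature normal, vibration at speed, burning smell, misfire codes
(D) worn timing belt — fails on engine temperature normal, vibration at speed, burning smell (predicts engine temperature high, not engine temperature normal)
(E) clogged fuel injector — engine temperature normal ✓ (by fuel economy down → engine temperature normal); vibration at speed ✓; check-engine light ✓ (by fuel economy down → engine temperature normal → check-engine light); burning smell ✓; misfire codes ✓
(E) is the only candidate with no mismatches.

E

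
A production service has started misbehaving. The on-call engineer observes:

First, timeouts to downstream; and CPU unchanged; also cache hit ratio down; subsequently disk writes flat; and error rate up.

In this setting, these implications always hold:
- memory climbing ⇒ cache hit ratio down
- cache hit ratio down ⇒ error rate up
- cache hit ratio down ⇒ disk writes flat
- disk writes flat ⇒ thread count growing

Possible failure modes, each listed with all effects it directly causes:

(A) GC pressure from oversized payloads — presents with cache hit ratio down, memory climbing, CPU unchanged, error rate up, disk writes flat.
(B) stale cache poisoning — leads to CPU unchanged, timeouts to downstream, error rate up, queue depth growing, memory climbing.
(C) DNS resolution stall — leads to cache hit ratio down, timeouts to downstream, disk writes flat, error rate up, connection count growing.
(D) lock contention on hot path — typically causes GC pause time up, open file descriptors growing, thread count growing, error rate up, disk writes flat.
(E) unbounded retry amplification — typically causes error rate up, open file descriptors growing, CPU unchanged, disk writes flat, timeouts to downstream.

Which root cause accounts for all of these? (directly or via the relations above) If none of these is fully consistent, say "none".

B

Testing each hypothesis:
(A) GC pressure from oversized payloads — timeouts to downstream miss; CPU unchanged match; cache hit ratio down match; disk writes flat match; error rate up match
(B) stale cache poisoning — accounts for every observation (cache hit ratio down through memory climbing → cache hit ratio down)
(C) DNS resolution stall — does not account for CPU unchanged
(D) lock contention on hot path — timeouts to downstream miss; CPU unchanged miss; cache hit ratio down miss; disk writes flat match; error rate up match
(E) unbounded retry amplification — does not account for cache hit ratio down
Only (B) is consistent with every observation.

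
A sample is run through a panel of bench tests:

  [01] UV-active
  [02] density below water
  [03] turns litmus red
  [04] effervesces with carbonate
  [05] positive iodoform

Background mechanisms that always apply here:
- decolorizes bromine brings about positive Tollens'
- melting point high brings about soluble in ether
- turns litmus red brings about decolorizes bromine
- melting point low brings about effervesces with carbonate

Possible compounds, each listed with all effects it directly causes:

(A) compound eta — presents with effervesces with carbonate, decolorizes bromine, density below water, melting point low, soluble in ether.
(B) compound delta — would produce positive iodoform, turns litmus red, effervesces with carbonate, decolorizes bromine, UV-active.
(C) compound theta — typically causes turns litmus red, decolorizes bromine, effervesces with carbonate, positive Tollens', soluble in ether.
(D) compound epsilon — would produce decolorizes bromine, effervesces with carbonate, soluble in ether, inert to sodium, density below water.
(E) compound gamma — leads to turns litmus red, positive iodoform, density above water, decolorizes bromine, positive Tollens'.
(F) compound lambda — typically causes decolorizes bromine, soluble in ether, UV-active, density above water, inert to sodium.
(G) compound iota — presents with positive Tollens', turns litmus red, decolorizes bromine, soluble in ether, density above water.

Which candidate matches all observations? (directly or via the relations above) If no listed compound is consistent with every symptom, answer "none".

Per-candidate check:
(A) compound eta — UV-active -; density below water +; turns litmus red -; effervesces with carbonate +; positive iodoform -
(B) compound delta — does not account for density below water
(C) compound theta — does not account for UV-active, density below water, positive iodoform
(D) compound epsilon — UV-active -; density below water +; turns litmus red -; effervesces with carbonate +; positive iodoform -
(E) compound gamma — UV-active -; density below water -; turns litmus red +; effervesces with carbonate -; positive iodoform +
(F) compound lambda — UV-active +; density below water -; turns litmus red -; effervesces with carbonate -; positive iodoform -
(G) compound iota — fails on UV-active, density below water, effervesces with carbonate, positive iodoform (predicts density above water, not density below water)
No candidate is consistent with all observations.

none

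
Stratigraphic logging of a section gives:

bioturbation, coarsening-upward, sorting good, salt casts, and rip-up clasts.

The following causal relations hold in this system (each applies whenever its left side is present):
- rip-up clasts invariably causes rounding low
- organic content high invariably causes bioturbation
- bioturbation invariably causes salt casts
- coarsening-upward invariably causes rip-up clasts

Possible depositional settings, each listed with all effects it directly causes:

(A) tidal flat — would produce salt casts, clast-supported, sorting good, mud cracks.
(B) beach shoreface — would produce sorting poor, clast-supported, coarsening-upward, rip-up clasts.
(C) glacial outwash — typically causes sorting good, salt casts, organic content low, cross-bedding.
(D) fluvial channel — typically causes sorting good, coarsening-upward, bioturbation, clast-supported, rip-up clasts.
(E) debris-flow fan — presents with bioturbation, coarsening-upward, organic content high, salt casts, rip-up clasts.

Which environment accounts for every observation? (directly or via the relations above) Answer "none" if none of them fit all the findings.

D

Testing each hypothesis:
(A) tidal flat — bioturbation ✗; coarsening-upward ✗; sorting good ✓; salt casts ✓; rip-up clasts ✗
(B) beach shoreface — bioturbation ✗; coarsening-upward ✓; sorting good ✗; salt casts ✗; rip-up clasts ✓
(C) glacial outwash — bioturbation ✗; coarsening-upward ✗; sorting good ✓; salt casts ✓; rip-up clasts ✗
(D) fluvial channel — bioturbation ✓; coarsening-upward ✓; sorting good ✓; salt casts ✓ (via bioturbation → salt casts); rip-up clasts ✓
(E) debris-flow fan — does not account for sorting good
(D) is the only candidate with no mismatches.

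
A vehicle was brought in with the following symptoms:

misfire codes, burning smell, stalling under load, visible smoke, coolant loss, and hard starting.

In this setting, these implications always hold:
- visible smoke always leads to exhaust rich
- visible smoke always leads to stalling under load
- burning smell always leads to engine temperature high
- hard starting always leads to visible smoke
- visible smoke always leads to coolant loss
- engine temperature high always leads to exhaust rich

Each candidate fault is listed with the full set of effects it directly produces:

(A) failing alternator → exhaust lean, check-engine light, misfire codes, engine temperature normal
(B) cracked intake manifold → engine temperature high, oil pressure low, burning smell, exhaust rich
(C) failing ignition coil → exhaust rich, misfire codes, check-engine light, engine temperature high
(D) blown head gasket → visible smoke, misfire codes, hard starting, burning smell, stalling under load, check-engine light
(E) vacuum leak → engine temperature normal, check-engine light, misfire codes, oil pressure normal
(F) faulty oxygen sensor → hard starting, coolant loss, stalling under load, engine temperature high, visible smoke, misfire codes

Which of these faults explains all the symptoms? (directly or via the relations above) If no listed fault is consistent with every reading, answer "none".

D

Per-candidate check:
(A) failing alternator — does not account for burning smell, stalling under load, visible smoke, coolant loss, hard starting
(B) cracked intake manifold — does not account for misfire codes, stalling under load, visible smoke, coolant loss, hard starting
(C) failing ignition coil — does not account for burning smell, stalling under load, visible smoke, coolant loss, hard starting
(D) blown head gasket — accounts for every observation (coolant loss via visible smoke → coolant loss)
(E) vacuum leak — misfire codes yes; burning smell NO; stalling under load NO; visible smoke NO; coolant loss NO; hard starting NO
(F) faulty oxygen sensor — does not account for burning smell
Only (D) is consistent with every observation.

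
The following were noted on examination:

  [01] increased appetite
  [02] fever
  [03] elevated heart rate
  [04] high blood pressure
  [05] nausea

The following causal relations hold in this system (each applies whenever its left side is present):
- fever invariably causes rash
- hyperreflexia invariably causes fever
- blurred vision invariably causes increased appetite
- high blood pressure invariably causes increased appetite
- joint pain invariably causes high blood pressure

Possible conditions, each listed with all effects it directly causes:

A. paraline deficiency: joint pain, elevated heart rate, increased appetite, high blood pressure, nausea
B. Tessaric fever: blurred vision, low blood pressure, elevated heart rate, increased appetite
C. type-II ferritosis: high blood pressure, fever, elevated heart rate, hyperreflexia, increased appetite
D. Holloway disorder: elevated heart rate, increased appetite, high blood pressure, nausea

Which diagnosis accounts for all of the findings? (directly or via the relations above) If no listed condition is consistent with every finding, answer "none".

Per-candidate check:
(A) paraline deficiency — increased appetite yes; fever NO; elevated heart rate yes; high blood pressure yes; nausea yes
(B) Tessaric fever — increased appetite yes; fever NO; elevated heart rate yes; high blood pressure NO; nausea NO
(C) type-II ferritosis — does not account for nausea
(D) Holloway disorder — does not account for fever
Every candidate fails on at least one observation.

none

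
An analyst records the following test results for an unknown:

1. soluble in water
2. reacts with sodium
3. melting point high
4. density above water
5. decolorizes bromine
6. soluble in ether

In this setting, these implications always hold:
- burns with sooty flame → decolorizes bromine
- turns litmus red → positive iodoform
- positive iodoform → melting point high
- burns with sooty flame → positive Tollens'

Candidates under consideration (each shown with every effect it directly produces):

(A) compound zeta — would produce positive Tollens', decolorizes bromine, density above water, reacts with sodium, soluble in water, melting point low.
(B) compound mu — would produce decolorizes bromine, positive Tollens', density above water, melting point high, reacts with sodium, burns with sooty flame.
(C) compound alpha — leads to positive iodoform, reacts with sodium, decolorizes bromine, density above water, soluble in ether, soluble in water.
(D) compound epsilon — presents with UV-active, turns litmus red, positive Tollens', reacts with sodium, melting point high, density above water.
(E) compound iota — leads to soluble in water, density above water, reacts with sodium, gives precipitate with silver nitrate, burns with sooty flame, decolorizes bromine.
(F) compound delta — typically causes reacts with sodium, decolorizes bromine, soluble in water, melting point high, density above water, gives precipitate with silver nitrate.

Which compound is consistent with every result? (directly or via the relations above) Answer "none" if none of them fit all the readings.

C

Per-candidate check:
(A) compound zeta — soluble in water match; reacts with sodium match; melting point high miss; density above water match; decolorizes bromine match; soluble in ether miss
(B) compound mu — soluble in water miss; reacts with sodium match; melting point high match; density above water match; decolorizes bromine match; soluble in ether miss
(C) compound alpha — soluble in water match; reacts with sodium match; melting point high match (through positive iodoform → melting point high); density above water match; decolorizes bromine match; soluble in ether match
(D) compound epsilon — does not account for soluble in water, decolorizes bromine, soluble in ether
(E) compound iota — soluble in water match; reacts with sodium match; melting point high miss; density above water match; decolorizes bromine match; soluble in ether miss
(F) compound delta — soluble in water match; reacts with sodium match; melting point high match; density above water match; decolorizes bromine match; soluble in ether miss
Only (C) is consistent with every observation.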